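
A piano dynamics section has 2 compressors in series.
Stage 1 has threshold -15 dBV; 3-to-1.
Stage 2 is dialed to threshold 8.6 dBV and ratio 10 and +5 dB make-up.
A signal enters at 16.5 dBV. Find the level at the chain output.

0.5 dBV

Stage 1: overshoot 31.5 dB → 31.5/3 = 10.5 dB → -4.5 dBV.
Stage 2: -4.5 dBV ≤ 8.6 dBV, so stage 2 doesn't engage; make-up brings it to 0.5 dBV.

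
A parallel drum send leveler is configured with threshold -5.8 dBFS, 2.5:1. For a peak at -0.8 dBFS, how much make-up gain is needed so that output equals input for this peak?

3 dB

Without make-up, output = threshold + overshoot/2.5 = -5.8 + 2 = -3.8 dBFS.
Gap to target: 3 dB.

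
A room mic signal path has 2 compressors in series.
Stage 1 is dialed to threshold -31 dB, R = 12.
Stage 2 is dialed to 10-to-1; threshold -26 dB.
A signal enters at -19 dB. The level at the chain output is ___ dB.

-30 dB

Stage 1: 12 dB above -31 dB, reduced 12:1 to 1 dB above → -30 dB.
Stage 2: -30 dB ≤ -26 dB, so stage 2 doesn't engage; output -30 dB.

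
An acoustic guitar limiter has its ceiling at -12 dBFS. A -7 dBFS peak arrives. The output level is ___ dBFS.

-12 dBFS

A brickwall limiter is an ∞:1 compressor: any input above the ceiling is clamped to -12 dBFS.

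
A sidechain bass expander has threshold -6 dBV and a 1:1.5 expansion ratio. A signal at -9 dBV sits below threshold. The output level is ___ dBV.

The input is 3 dB below the -6 dBV threshold.
A 1:1.5 expander multiplies undershoot by 1.5: 3 × 1.5 = 4.5 dB below threshold.
Output = -6 − 4.5 = -10.5 dBV.

-10.5 dBV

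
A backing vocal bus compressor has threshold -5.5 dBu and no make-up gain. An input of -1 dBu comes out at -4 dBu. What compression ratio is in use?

3:1

Input overshoot = -1 − (-5.5) = 4.5 dB; output overshoot = -4 − (-5.5) = 1.5 dB.
Ratio = 4.5 / 1.5 = 3.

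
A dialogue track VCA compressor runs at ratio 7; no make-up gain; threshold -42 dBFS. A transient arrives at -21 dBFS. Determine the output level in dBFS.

-39 dBFS

Overshoot: -21 − (-42) = 21 dB.
7:1 compression reduces that to 21/7 = 3 dB over.
Output = -42 + 3 = -39 dBFS.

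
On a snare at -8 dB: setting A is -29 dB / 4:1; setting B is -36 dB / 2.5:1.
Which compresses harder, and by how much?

A: overshoot 21 dB → output overshoot 5.25 dB → GR 15.75 dB.
B: overshoot 28 dB → output overshoot 11.2 dB → GR 16.8 dB.
B applies 1.05 dB more gain reduction.

B, by 1.05 dB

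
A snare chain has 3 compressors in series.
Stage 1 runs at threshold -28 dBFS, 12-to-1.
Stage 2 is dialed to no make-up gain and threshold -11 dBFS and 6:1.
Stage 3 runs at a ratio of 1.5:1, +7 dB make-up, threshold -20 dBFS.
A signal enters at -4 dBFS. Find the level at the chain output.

Stage 1: overshoot 24 dB → 24/12 = 2 dB → -26 dBFS.
Stage 2: below threshold (-26 ≤ -11); passes unchanged; output -26 dBFS.
Stage 3: below threshold (-26 ≤ -20); passes unchanged; make-up brings it to -19 dBFS.

-19 dBFS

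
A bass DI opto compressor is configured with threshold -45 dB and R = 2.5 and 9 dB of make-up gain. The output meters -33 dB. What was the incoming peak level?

Remove make-up: -33 − 9 = -42 dB.
The compressed level sits -42 − (-45) = 3 dB over threshold.
Input overshoot = R × output overshoot = 7.5 dB → input = -45 + 7.5 = -37.5 dB.

-37.5 dB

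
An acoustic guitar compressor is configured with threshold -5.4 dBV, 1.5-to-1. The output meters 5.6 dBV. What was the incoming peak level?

The compressed level sits 5.6 − (-5.4) = 11 dB over threshold.
Input overshoot = R × output overshoot = 16.5 dB → input = -5.4 + 16.5 = 11.1 dBV.

11.1 dBV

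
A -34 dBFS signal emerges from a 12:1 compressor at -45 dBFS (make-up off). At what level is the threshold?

-46 dBFS

Gain reduction = -34 − (-45) = 11 dB; output overshoot = GR / (R − 1) = 11 / 11 = 1 dB.
Threshold = output − output overshoot = -45 − 1 = -46 dBFS.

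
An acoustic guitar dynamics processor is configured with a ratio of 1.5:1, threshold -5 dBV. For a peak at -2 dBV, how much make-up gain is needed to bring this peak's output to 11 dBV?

14 dB

The peak compresses to -5 + 3/1.5 = -3 dBV.
To reach 11 dBV requires 11 − (-3) = 14 dB of make-up.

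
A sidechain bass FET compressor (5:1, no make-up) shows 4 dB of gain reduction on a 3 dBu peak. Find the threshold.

-2 dBu

Gain reduction = 3 − (-1) = 4 dB; output overshoot = GR / (R − 1) = 4 / 4 = 1 dB.
Threshold = output − output overshoot = -1 − 1 = -2 dBu.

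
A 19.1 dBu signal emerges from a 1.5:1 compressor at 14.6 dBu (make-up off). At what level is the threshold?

Let T be the threshold. Output overshoot = (input overshoot)/R, so 14.6 − T = (19.1 − T)/1.5.
1.5·(14.6 − T) = 19.1 − T → 0.5·T = 21.9 − 19.1 = 2.8.
T = 2.8/0.5 = 5.6 dBu.

5.6 dBu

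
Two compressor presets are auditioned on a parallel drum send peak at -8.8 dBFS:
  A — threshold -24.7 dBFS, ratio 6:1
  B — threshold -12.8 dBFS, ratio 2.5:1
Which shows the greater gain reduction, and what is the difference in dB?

A, by 10.85 dB

A: GR = 15.9 − 15.9/6 = 13.25 dB.
B: GR = 4 − 4/2.5 = 2.4 dB.
Difference: 10.85 dB in favour of A.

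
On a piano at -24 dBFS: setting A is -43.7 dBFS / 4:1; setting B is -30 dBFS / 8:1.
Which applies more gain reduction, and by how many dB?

A, by 9.525 dB

A: GR = 19.7 − 19.7/4 = 14.775 dB.
B: GR = 6 − 6/8 = 5.25 dB.
Difference: 9.525 dB in favour of A.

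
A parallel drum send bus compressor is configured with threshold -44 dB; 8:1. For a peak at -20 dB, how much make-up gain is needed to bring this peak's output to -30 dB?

11 dB

Without make-up, output = threshold + overshoot/8 = -44 + 3 = -41 dB.
Gap to target: 11 dB.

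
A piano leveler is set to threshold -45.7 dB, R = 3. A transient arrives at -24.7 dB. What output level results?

-38.7 dB

-24.7 dB sits 21 dB over threshold.
3:1 compression reduces that to 21/3 = 7 dB over.
Output = -45.7 + 7 = -38.7 dB.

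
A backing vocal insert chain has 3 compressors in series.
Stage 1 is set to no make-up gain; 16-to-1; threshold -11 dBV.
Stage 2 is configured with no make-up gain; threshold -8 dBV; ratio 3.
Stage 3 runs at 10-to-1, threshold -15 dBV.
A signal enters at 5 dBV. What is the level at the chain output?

-14.5 dBV

Stage 1: overshoot 16 dB → 16/16 = 1 dB → -10 dBV.
Stage 2: -10 dBV is at or below the -8 dBV threshold — no compression; output -10 dBV.
Stage 3: 5 dB above -15 dBV, reduced 10:1 to 0.5 dB above → -14.5 dBV.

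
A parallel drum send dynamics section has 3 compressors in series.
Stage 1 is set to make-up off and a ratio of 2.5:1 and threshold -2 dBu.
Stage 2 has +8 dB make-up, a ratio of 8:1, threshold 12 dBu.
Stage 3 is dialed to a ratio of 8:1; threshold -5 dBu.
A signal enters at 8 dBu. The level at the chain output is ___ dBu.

-3.125 dBu

Stage 1: 8 dBu is 10 dB over -2 dBu; at 2.5:1 that becomes 4 dB over, giving 2 dBu.
Stage 2: below threshold (2 ≤ 12); passes unchanged; make-up brings it to 10 dBu.
Stage 3: 10 dBu is 15 dB over -5 dBu; at 8:1 that becomes 1.875 dB over, giving -3.125 dBu.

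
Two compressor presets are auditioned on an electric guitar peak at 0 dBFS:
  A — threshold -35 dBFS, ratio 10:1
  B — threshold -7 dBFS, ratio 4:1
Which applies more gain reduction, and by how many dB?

A, by 26.25 dB

A: overshoot 35 dB → output overshoot 3.5 dB → GR 31.5 dB.
B: overshoot 7 dB → output overshoot 1.75 dB → GR 5.25 dB.
Difference: 26.25 dB in favour of A.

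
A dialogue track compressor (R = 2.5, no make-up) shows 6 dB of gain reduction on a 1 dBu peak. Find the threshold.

-9 dBu

Input is 10 dB above T (since output overshoot × R = input overshoot: (-5 − T)·2.5 = 1 − T gives T = -9 dBu).
Check: -9 + (1 − (-9))/2.5 = -9 + 4 = -5 dBu. ✓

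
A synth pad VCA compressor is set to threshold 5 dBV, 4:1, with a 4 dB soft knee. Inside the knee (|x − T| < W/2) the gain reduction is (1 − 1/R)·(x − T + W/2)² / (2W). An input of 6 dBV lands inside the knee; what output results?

5.15625 dBV

x − T + W/2 = 6 − 5 + 2 = 3.
GR = (1 − 1/4) × 3² / 8 = 0.75 × 9 / 8 = 0.84375 dB.
Output = 6 − 0.84375 = 5.15625 dBV.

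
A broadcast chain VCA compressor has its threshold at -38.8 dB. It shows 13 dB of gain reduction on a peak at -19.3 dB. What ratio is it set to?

Input overshoot = -19.3 − (-38.8) = 19.5 dB.
Output overshoot = 19.5 − 13 = 6.5 dB.
Ratio = input overshoot / output overshoot = 19.5 / 6.5 = 3.

3:1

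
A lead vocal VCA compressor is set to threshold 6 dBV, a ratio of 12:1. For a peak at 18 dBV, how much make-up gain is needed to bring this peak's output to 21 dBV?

Without make-up, output = threshold + overshoot/12 = 6 + 1 = 7 dBV.
Gap to target: 14 dB.

14 dB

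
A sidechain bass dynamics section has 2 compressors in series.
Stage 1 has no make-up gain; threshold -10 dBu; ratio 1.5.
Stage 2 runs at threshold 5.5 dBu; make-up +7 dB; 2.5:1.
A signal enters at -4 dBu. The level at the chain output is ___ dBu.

Stage 1: 6 dB above -10 dBu, reduced 1.5:1 to 4 dB above → -6 dBu.
Stage 2: -6 dBu ≤ 5.5 dBu, so stage 2 doesn't engage; make-up brings it to 1 dBu.

1 dBu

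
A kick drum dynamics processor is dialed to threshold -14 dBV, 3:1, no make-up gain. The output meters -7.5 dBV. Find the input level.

That's 6.5 dB above the -14 dBV threshold.
Undo the ratio: input overshoot = 6.5 × 3 = 19.5 dB, giving input = 5.5 dBV.

5.5 dBV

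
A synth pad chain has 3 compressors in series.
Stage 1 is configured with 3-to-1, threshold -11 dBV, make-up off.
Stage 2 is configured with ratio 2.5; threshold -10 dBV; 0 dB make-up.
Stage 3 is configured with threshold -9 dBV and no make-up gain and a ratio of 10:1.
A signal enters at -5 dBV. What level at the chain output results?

Stage 1: overshoot 6 dB → 6/3 = 2 dB → -9 dBV.
Stage 2: 1 dB above -10 dBV, reduced 2.5:1 to 0.4 dB above → -9.6 dBV.
Stage 3: -9.6 dBV ≤ -9 dBV, so stage 3 doesn't engage; output -9.6 dBV.

-9.6 dBV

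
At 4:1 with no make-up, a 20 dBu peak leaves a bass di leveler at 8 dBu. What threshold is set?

Let T be the threshold. Output overshoot = (input overshoot)/R, so 8 − T = (20 − T)/4.
4·(8 − T) = 20 − T → 3·T = 32 − 20 = 12.
T = 12/3 = 4 dBu.

4 dBu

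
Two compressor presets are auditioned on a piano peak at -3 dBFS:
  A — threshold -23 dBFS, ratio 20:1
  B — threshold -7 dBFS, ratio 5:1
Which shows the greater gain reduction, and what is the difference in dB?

A: overshoot 20 dB → output overshoot 1 dB → GR 19 dB.
B: overshoot 4 dB → output overshoot 0.8 dB → GR 3.2 dB.
A reduces 15.8 dB more.

A, by 15.8 dB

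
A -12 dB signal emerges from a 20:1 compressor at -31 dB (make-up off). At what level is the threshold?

Let T be the threshold. Output overshoot = (input overshoot)/R, so -31 − T = (-12 − T)/20.
20·(-31 − T) = -12 − T → 19·T = -620 − (-12) = -608.
T = -608/19 = -32 dB.

-32 dB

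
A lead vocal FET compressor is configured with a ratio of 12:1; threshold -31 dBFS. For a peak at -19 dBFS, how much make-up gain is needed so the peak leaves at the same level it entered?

11 dB

The peak compresses to -31 + 12/12 = -30 dBFS.
To reach -19 dBFS requires -19 − (-30) = 11 dB of make-up.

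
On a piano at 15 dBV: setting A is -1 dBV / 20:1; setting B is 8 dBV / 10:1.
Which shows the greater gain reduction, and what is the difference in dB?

A: overshoot 16 dB → output overshoot 0.8 dB → GR 15.2 dB.
B: overshoot 7 dB → output overshoot 0.7 dB → GR 6.3 dB.
Difference: 8.9 dB in favour of A.

A, by 8.9 dB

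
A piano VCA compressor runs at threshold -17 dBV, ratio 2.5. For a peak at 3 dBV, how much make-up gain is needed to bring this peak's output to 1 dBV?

Without make-up, output = threshold + overshoot/2.5 = -17 + 8 = -9 dBV.
Gap to target: 10 dB.

10 dB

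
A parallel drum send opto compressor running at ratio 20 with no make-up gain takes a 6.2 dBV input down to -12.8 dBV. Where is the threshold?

-13.8 dBV

Gain reduction = 6.2 − (-12.8) = 19 dB; output overshoot = GR / (R − 1) = 19 / 19 = 1 dB.
Threshold = output − output overshoot = -12.8 − 1 = -13.8 dBV.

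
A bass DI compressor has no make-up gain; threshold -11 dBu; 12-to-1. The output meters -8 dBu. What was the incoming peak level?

The compressed level sits -8 − (-11) = 3 dB over threshold.
Before 12:1 compression the overshoot was 3 × 12 = 36 dB, so input = -11 + 36 = 25 dBu.

25 dBu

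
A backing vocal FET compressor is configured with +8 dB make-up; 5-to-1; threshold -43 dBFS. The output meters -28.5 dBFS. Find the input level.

-10.5 dBFS

Before make-up, the level was -28.5 − 8 = -36.5 dBFS.
The compressed level sits -36.5 − (-43) = 6.5 dB over threshold.
Before 5:1 compression the overshoot was 6.5 × 5 = 32.5 dB, so input = -43 + 32.5 = -10.5 dBFS.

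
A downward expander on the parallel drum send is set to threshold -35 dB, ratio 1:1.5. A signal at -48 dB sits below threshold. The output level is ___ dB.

Below threshold, a 1:1.5 expander applies gain = (1.5−1)×(T − x) of attenuation.
(1.5−1) × 13 = 6.5 dB, so output = -48 − 6.5 = -54.5 dB.

-54.5 dB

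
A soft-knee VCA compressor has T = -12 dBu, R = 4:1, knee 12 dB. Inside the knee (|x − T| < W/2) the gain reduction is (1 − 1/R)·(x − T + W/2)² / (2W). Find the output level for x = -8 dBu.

-11.125 dBu

x − T + W/2 = -8 − (-12) + 6 = 10.
GR = (1 − 1/4) × 10² / 24 = 0.75 × 100 / 24 = 3.125 dB.
Output = -8 − 3.125 = -11.125 dBu.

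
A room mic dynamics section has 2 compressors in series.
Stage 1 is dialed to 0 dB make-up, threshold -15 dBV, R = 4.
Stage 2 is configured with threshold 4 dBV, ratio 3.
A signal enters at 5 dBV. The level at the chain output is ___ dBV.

Stage 1: 5 dBV is 20 dB over -15 dBV; at 4:1 that becomes 5 dB over, giving -10 dBV.
Stage 2: -10 dBV is at or below the 4 dBV threshold — no compression; output -10 dBV.

-10 dBV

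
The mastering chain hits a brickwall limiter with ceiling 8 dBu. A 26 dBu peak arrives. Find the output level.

8 dBu

A brickwall limiter is an ∞:1 compressor: any input above the ceiling is clamped to 8 dBu.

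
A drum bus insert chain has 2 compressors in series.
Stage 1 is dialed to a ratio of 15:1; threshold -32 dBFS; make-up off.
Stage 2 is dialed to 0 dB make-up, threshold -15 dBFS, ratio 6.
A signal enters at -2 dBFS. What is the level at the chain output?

Stage 1: -2 dBFS is 30 dB over -32 dBFS; at 15:1 that becomes 2 dB over, giving -30 dBFS.
Stage 2: -30 dBFS ≤ -15 dBFS, so stage 2 doesn't engage; output -30 dBFS.

-30 dBFS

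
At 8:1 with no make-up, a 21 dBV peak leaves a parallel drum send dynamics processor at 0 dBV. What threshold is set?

Let T be the threshold. Output overshoot = (input overshoot)/R, so 0 − T = (21 − T)/8.
8·(0 − T) = 21 − T → 7·T = 0 − 21 = -21.
T = -21/7 = -3 dBV.

-3 dBV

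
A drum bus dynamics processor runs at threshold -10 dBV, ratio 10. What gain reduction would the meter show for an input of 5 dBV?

13.5 dB

5 dBV exceeds the threshold by 15 dB.
At 10:1, output sits 15/10 = 1.5 dB above threshold.
Gain reduction = 15 − 1.5 = 13.5 dB.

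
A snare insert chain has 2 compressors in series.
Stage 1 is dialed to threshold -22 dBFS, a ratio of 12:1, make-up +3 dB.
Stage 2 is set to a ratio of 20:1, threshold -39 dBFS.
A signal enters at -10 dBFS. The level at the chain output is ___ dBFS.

Stage 1: -10 dBFS is 12 dB over -22 dBFS; at 12:1 that becomes 1 dB over, giving -21 dBFS; +3 dB make-up → -18 dBFS.
Stage 2: -18 dBFS is 21 dB over -39 dBFS; at 20:1 that becomes 1.05 dB over, giving -37.95 dBFS.

-37.95 dBFS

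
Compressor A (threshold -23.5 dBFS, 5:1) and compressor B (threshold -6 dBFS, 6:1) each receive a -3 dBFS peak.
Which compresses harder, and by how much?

A, by 13.9 dB

A: GR = 20.5 − 20.5/5 = 16.4 dB.
B: GR = 3 − 3/6 = 2.5 dB.
A reduces 13.9 dB more.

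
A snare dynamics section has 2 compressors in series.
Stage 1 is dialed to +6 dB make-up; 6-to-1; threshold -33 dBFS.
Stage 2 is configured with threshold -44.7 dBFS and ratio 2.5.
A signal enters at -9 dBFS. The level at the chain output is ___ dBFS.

-36.02 dBFS

Stage 1: overshoot 24 dB → 24/6 = 4 dB → -29 dBFS; +6 dB make-up → -23 dBFS.
Stage 2: 21.7 dB above -44.7 dBFS, reduced 2.5:1 to 8.68 dB above → -36.02 dBFS.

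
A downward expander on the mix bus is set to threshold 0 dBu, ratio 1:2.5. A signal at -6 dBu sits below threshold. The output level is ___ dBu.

-15 dBu

Undershoot = 0 − (-6) = 6 dB.
At 1:2.5, that expands to 15 dB under threshold.
Output = 0 − 15 = -15 dBu.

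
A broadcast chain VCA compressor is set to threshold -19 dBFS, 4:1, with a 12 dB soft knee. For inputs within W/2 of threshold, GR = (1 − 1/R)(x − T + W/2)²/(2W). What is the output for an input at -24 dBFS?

x − T + W/2 = -24 − (-19) + 6 = 1.
GR = (1 − 1/4) × 1² / 24 = 0.75 × 1 / 24 = 0.03125 dB.
Output = -24 − 0.03125 = -24.03125 dBFS.

-24.03125 dBFS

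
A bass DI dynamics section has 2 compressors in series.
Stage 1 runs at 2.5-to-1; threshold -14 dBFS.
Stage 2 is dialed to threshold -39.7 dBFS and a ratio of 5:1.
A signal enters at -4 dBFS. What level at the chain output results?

Stage 1: overshoot 10 dB → 10/2.5 = 4 dB → -10 dBFS.
Stage 2: overshoot 29.7 dB → 29.7/5 = 5.94 dB → -33.76 dBFS.

-33.76 dBFS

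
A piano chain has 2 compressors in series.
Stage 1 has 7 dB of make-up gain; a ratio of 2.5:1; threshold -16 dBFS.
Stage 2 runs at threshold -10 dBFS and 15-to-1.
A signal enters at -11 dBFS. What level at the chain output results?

-9.8 dBFS

Stage 1: 5 dB above -16 dBFS, reduced 2.5:1 to 2 dB above → -14 dBFS; +7 dB make-up → -7 dBFS.
Stage 2: 3 dB above -10 dBFS, reduced 15:1 to 0.2 dB above → -9.8 dBFS.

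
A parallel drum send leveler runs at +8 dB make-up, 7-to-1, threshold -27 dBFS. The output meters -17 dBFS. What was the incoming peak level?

-13 dBFS

Stripping the +8 dB make-up gives -25 dBFS at the gain stage.
The compressed level sits -25 − (-27) = 2 dB over threshold.
Before 7:1 compression the overshoot was 2 × 7 = 14 dB, so input = -27 + 14 = -13 dBFS.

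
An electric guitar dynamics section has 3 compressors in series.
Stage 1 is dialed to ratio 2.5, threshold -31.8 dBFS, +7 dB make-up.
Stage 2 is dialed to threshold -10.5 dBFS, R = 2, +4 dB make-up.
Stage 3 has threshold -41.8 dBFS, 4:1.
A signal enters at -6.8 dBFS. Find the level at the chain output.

-34.05 dBFS

Stage 1: overshoot 25 dB → 25/2.5 = 10 dB → -21.8 dBFS; +7 dB make-up → -14.8 dBFS.
Stage 2: below threshold (-14.8 ≤ -10.5); passes unchanged; make-up brings it to -10.8 dBFS.
Stage 3: overshoot 31 dB → 31/4 = 7.75 dB → -34.05 dBFS.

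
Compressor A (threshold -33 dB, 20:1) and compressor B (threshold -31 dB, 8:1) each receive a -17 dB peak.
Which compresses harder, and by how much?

A: 16 dB over, compressed to 0.8 dB over, so 15.2 dB of GR.
B: 14 dB over, compressed to 1.75 dB over, so 12.25 dB of GR.
A applies 2.95 dB more gain reduction.

A, by 2.95 dB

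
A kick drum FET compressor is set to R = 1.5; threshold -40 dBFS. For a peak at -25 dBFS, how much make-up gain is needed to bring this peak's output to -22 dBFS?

The peak compresses to -40 + 15/1.5 = -30 dBFS.
To reach -22 dBFS requires -22 − (-30) = 8 dB of make-up.

8 dB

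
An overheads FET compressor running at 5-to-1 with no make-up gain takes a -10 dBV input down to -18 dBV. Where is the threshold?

-20 dBV

Let T be the threshold. Output overshoot = (input overshoot)/R, so -18 − T = (-10 − T)/5.
5·(-18 − T) = -10 − T → 4·T = -90 − (-10) = -80.
T = -80/4 = -20 dBV.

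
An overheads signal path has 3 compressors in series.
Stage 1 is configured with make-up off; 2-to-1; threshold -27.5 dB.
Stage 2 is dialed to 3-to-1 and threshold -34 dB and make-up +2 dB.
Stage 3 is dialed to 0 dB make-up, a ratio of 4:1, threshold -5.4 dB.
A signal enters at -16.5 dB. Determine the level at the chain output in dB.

Stage 1: overshoot 11 dB → 11/2 = 5.5 dB → -22 dB.
Stage 2: overshoot 12 dB → 12/3 = 4 dB → -30 dB; +2 dB make-up → -28 dB.
Stage 3: below threshold (-28 ≤ -5.4); passes unchanged; output -28 dB.

-28 dB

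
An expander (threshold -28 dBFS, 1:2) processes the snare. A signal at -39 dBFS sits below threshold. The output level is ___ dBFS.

-50 dBFS

Undershoot = (-28) − (-39) = 11 dB.
At 1:2, that expands to 22 dB under threshold.
Output = -28 − 22 = -50 dBFS.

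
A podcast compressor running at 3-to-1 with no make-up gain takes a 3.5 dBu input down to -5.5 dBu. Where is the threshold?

-10 dBu

Let T be the threshold. Output overshoot = (input overshoot)/R, so -5.5 − T = (3.5 − T)/3.
3·(-5.5 − T) = 3.5 − T → 2·T = -16.5 − 3.5 = -20.
T = -20/2 = -10 dBu.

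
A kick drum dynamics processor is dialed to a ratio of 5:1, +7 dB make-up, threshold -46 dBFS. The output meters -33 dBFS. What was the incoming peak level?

Before make-up, the level was -33 − 7 = -40 dBFS.
The compressed level sits -40 − (-46) = 6 dB over threshold.
Undo the ratio: input overshoot = 6 × 5 = 30 dB, giving input = -16 dBFS.

-16 dBFS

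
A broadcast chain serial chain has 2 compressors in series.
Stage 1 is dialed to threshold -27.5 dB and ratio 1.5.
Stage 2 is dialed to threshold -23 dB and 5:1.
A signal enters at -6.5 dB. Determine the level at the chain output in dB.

-21.1 dB

Stage 1: -6.5 dB is 21 dB over -27.5 dB; at 1.5:1 that becomes 14 dB over, giving -13.5 dB.
Stage 2: 9.5 dB above -23 dB, reduced 5:1 to 1.9 dB above → -21.1 dB.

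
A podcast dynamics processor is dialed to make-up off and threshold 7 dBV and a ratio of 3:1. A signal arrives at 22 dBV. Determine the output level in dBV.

12 dBV

22 dBV sits 15 dB over threshold.
At 3:1 the overshoot is divided by 3, leaving 5 dB above threshold.
That puts the output at 12 dBV.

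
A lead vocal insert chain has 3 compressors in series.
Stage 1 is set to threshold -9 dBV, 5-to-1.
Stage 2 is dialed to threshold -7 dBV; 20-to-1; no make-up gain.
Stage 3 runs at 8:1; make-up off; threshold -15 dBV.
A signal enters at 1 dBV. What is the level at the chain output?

-14 dBV

Stage 1: overshoot 10 dB → 10/5 = 2 dB → -7 dBV.
Stage 2: below threshold (-7 ≤ -7); passes unchanged; output -7 dBV.
Stage 3: -7 dBV is 8 dB over -15 dBV; at 8:1 that becomes 1 dB over, giving -14 dBV.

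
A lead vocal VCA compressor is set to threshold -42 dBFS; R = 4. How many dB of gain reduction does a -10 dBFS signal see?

24 dB

The signal is 32 dB above threshold.
A 4:1 ratio leaves 8 dB of that excess.
GR = overshoot in − overshoot out = 32 − 8 = 24 dB.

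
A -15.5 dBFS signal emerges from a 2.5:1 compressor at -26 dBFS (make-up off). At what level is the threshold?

Gain reduction = -15.5 − (-26) = 10.5 dB; output overshoot = GR / (R − 1) = 10.5 / 1.5 = 7 dB.
Threshold = output − output overshoot = -26 − 7 = -33 dBFS.

-33 dBFS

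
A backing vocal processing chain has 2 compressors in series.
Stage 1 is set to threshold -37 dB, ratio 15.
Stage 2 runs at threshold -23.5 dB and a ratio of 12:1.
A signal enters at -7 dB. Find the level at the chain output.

-35 dB

Stage 1: overshoot 30 dB → 30/15 = 2 dB → -35 dB.
Stage 2: -35 dB is at or below the -23.5 dB threshold — no compression; output -35 dB.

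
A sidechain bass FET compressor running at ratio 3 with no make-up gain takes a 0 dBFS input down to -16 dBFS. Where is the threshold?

-24 dBFS

Gain reduction = 0 − (-16) = 16 dB; output overshoot = GR / (R − 1) = 16 / 2 = 8 dB.
Threshold = output − output overshoot = -16 − 8 = -24 dBFS.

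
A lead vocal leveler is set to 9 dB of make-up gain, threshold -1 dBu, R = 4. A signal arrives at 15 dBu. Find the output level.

12 dBu

Overshoot: 15 − (-1) = 16 dB.
4:1 compression reduces that to 16/4 = 4 dB over.
Output = -1 + 4 = 3 dBu; make-up adds 9 dB, giving 12 dBu.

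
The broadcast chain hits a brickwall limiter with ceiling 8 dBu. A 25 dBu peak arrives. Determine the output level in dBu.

At ∞:1, everything above 8 dBu is held at the ceiling.

8 dBu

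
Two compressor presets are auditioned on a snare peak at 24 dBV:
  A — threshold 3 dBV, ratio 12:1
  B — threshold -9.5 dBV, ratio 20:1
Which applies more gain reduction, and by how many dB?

A: overshoot 21 dB → output overshoot 1.75 dB → GR 19.25 dB.
B: overshoot 33.5 dB → output overshoot 1.675 dB → GR 31.825 dB.
Difference: 12.575 dB in favour of B.

B, by 12.575 dB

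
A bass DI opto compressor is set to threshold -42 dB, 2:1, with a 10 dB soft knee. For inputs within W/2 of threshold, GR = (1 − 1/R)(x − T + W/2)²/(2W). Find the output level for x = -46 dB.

x − T + W/2 = -46 − (-42) + 5 = 1.
GR = (1 − 1/2) × 1² / 20 = 0.5 × 1 / 20 = 0.025 dB.
Output = -46 − 0.025 = -46.025 dB.

-46.025 dB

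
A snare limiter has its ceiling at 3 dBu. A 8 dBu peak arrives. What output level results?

At ∞:1, everything above 3 dBu is held at the ceiling.

3 dBu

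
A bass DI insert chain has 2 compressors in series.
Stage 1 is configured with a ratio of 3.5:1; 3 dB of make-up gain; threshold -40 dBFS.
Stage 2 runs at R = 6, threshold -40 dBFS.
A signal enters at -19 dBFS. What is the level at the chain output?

Stage 1: -19 dBFS is 21 dB over -40 dBFS; at 3.5:1 that becomes 6 dB over, giving -34 dBFS; +3 dB make-up → -31 dBFS.
Stage 2: 9 dB above -40 dBFS, reduced 6:1 to 1.5 dB above → -38.5 dBFS.

-38.5 dBFS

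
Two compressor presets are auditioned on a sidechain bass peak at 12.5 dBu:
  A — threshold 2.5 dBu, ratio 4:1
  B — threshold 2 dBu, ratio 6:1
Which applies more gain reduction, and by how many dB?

A: GR = 10 − 10/4 = 7.5 dB.
B: GR = 10.5 − 10.5/6 = 8.75 dB.
Difference: 1.25 dB in favour of B.

B, by 1.25 dB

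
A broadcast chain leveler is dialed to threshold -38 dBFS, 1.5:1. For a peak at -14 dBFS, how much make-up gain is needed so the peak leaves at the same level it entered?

8 dB

Without make-up, output = threshold + overshoot/1.5 = -38 + 16 = -22 dBFS.
Gap to target: 8 dB.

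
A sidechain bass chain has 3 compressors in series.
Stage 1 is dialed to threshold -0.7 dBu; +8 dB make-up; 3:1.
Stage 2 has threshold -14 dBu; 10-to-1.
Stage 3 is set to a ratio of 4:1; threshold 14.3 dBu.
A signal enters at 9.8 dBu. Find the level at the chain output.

Stage 1: 10.5 dB above -0.7 dBu, reduced 3:1 to 3.5 dB above → 2.8 dBu; +8 dB make-up → 10.8 dBu.
Stage 2: overshoot 24.8 dB → 24.8/10 = 2.48 dB → -11.52 dBu.
Stage 3: -11.52 dBu is at or below the 14.3 dBu threshold — no compression; output -11.52 dBu.

-11.52 dBu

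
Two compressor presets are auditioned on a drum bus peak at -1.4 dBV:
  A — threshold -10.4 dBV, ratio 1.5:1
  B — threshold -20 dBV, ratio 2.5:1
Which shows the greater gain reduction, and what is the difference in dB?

B, by 8.16 dB

A: overshoot 9 dB → output overshoot 6 dB → GR 3 dB.
B: overshoot 18.6 dB → output overshoot 7.44 dB → GR 11.16 dB.
Difference: 8.16 dB in favour of B.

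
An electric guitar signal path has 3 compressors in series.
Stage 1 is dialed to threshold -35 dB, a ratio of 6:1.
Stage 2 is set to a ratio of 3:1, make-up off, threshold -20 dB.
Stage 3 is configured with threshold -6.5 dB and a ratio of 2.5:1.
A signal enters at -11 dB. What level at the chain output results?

Stage 1: 24 dB above -35 dB, reduced 6:1 to 4 dB above → -31 dB.
Stage 2: -31 dB ≤ -20 dB, so stage 2 doesn't engage; output -31 dB.
Stage 3: below threshold (-31 ≤ -6.5); passes unchanged; output -31 dB.

-31 dB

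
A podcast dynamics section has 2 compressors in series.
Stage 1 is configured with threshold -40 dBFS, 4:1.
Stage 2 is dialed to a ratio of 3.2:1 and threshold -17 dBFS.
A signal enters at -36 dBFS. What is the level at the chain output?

Stage 1: overshoot 4 dB → 4/4 = 1 dB → -39 dBFS.
Stage 2: -39 dBFS is at or below the -17 dBFS threshold — no compression; output -39 dBFS.

-39 dBFS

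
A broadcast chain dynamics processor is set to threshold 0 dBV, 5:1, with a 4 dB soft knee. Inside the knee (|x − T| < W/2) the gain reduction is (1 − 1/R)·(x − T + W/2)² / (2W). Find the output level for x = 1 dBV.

x − T + W/2 = 1 − 0 + 2 = 3.
GR = (1 − 1/5) × 3² / 8 = 0.8 × 9 / 8 = 0.9 dB.
Output = 1 − 0.9 = 0.1 dBV.

0.1 dBV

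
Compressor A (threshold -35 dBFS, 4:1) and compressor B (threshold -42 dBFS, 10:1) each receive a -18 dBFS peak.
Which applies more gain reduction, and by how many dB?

A: GR = 17 − 17/4 = 12.75 dB.
B: GR = 24 − 24/10 = 21.6 dB.
B applies 8.85 dB more gain reduction.

B, by 8.85 dB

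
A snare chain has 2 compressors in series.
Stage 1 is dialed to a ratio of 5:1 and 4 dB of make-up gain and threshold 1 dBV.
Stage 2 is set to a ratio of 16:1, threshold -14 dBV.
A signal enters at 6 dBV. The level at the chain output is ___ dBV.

Stage 1: 6 dBV is 5 dB over 1 dBV; at 5:1 that becomes 1 dB over, giving 2 dBV; +4 dB make-up → 6 dBV.
Stage 2: overshoot 20 dB → 20/16 = 1.25 dB → -12.75 dBV.

-12.75 dBV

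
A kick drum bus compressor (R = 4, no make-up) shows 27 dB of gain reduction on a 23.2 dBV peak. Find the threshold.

Input is 36 dB above T (since output overshoot × R = input overshoot: (-3.8 − T)·4 = 23.2 − T gives T = -12.8 dBV).
Check: -12.8 + (23.2 − (-12.8))/4 = -12.8 + 9 = -3.8 dBV. ✓

-12.8 dBV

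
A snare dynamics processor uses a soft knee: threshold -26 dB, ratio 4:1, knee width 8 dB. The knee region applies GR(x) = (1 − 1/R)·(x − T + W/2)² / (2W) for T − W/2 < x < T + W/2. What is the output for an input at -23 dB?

-25.296875 dB

x − T + W/2 = -23 − (-26) + 4 = 7.
GR = (1 − 1/4) × 7² / 16 = 0.75 × 49 / 16 = 2.296875 dB.
Output = -23 − 2.296875 = -25.296875 dB.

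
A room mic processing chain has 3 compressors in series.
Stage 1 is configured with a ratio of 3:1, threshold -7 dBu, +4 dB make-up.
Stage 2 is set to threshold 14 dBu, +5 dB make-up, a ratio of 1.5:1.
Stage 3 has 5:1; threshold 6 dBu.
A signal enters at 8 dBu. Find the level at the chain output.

6.2 dBu

Stage 1: overshoot 15 dB → 15/3 = 5 dB → -2 dBu; +4 dB make-up → 2 dBu.
Stage 2: below threshold (2 ≤ 14); passes unchanged; make-up brings it to 7 dBu.
Stage 3: 1 dB above 6 dBu, reduced 5:1 to 0.2 dB above → 6.2 dBu.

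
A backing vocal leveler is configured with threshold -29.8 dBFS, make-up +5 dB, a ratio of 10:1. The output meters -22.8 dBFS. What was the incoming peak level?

-9.8 dBFS

Remove make-up: -22.8 − 5 = -27.8 dBFS.
Post-compression overshoot = -27.8 − (-29.8) = 2 dB.
Undo the ratio: input overshoot = 2 × 10 = 20 dB, giving input = -9.8 dBFS.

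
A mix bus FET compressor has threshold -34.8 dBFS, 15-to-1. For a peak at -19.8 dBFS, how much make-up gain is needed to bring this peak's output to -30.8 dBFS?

3 dB

Without make-up, output = threshold + overshoot/15 = -34.8 + 1 = -33.8 dBFS.
Gap to target: 3 dB.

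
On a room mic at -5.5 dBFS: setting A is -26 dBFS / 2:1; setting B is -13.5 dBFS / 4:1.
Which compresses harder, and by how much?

A: GR = 20.5 − 20.5/2 = 10.25 dB.
B: GR = 8 − 8/4 = 6 dB.
A reduces 4.25 dB more.

A, by 4.25 dB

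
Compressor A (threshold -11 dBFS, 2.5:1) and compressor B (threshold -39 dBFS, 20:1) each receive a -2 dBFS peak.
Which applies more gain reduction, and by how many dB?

B, by 29.75 dB

A: overshoot 9 dB → output overshoot 3.6 dB → GR 5.4 dB.
B: overshoot 37 dB → output overshoot 1.85 dB → GR 35.15 dB.
B applies 29.75 dB more gain reduction.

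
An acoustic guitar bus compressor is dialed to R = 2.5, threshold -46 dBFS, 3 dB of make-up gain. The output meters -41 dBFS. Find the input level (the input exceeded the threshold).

Before make-up, the level was -41 − 3 = -44 dBFS.
That's 2 dB above the -46 dBFS threshold.
Before 2.5:1 compression the overshoot was 2 × 2.5 = 5 dB, so input = -46 + 5 = -41 dBFS.

-41 dBFS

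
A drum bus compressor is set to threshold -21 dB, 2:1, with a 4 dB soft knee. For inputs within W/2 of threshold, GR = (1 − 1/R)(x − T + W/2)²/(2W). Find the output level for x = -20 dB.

-20.5625 dB

x − T + W/2 = -20 − (-21) + 2 = 3.
GR = (1 − 1/2) × 3² / 8 = 0.5 × 9 / 8 = 0.5625 dB.
Output = -20 − 0.5625 = -20.5625 dB.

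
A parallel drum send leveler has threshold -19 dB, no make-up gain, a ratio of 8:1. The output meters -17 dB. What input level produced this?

-3 dB

Post-compression overshoot = -17 − (-19) = 2 dB.
Before 8:1 compression the overshoot was 2 × 8 = 16 dB, so input = -19 + 16 = -3 dB.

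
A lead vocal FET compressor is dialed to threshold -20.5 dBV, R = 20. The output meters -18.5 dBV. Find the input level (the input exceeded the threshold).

The compressed level sits -18.5 − (-20.5) = 2 dB over threshold.
Input overshoot = R × output overshoot = 40 dB → input = -20.5 + 40 = 19.5 dBV.

19.5 dBV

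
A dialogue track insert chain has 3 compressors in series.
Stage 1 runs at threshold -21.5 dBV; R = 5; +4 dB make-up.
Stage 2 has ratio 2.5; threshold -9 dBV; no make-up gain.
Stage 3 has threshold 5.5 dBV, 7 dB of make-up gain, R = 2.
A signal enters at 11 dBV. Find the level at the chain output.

-4 dBV

Stage 1: 11 dBV is 32.5 dB over -21.5 dBV; at 5:1 that becomes 6.5 dB over, giving -15 dBV; +4 dB make-up → -11 dBV.
Stage 2: below threshold (-11 ≤ -9); passes unchanged; output -11 dBV.
Stage 3: -11 dBV is at or below the 5.5 dBV threshold — no compression; make-up brings it to -4 dBV.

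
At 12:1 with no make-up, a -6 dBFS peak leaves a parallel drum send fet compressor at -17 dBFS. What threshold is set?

Gain reduction = -6 − (-17) = 11 dB; output overshoot = GR / (R − 1) = 11 / 11 = 1 dB.
Threshold = output − output overshoot = -17 − 1 = -18 dBFS.

-18 dBFS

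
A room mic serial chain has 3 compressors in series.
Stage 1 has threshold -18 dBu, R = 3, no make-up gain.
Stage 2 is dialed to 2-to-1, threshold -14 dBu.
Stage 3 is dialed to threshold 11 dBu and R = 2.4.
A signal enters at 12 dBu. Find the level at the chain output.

Stage 1: 12 dBu is 30 dB over -18 dBu; at 3:1 that becomes 10 dB over, giving -8 dBu.
Stage 2: -8 dBu is 6 dB over -14 dBu; at 2:1 that becomes 3 dB over, giving -11 dBu.
Stage 3: -11 dBu is at or below the 11 dBu threshold — no compression; output -11 dBu.

-11 dBu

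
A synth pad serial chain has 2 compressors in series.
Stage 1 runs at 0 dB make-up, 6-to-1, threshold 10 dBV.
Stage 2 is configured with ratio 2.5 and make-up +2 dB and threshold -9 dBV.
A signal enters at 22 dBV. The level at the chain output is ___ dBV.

1.4 dBV

Stage 1: 22 dBV is 12 dB over 10 dBV; at 6:1 that becomes 2 dB over, giving 12 dBV.
Stage 2: overshoot 21 dB → 21/2.5 = 8.4 dB → -0.6 dBV; +2 dB make-up → 1.4 dBV.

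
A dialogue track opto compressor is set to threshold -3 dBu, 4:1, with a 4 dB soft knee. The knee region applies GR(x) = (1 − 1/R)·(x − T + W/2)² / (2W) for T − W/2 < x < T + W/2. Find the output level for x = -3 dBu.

-3.375 dBu

x − T + W/2 = -3 − (-3) + 2 = 2.
GR = (1 − 1/4) × 2² / 8 = 0.75 × 4 / 8 = 0.375 dB.
Output = -3 − 0.375 = -3.375 dBu.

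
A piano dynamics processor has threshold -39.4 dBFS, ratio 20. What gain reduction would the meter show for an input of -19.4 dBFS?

The signal is 20 dB above threshold.
At 20:1, output sits 20/20 = 1 dB above threshold.
Gain reduction = 20 − 1 = 19 dB.

19 dB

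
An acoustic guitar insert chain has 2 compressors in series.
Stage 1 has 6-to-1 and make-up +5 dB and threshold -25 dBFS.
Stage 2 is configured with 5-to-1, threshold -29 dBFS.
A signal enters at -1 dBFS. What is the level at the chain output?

Stage 1: 24 dB above -25 dBFS, reduced 6:1 to 4 dB above → -21 dBFS; +5 dB make-up → -16 dBFS.
Stage 2: 13 dB above -29 dBFS, reduced 5:1 to 2.6 dB above → -26.4 dBFS.

-26.4 dBFS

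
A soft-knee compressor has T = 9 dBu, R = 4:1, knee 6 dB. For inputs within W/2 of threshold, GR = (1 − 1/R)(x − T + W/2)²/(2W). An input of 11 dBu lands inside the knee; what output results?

9.4375 dBu

x − T + W/2 = 11 − 9 + 3 = 5.
GR = (1 − 1/4) × 5² / 12 = 0.75 × 25 / 12 = 1.5625 dB.
Output = 11 − 1.5625 = 9.4375 dBu.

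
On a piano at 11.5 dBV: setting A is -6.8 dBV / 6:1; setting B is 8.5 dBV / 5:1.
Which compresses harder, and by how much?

A, by 12.85 dB

A: GR = 18.3 − 18.3/6 = 15.25 dB.
B: GR = 3 − 3/5 = 2.4 dB.
Difference: 12.85 dB in favour of A.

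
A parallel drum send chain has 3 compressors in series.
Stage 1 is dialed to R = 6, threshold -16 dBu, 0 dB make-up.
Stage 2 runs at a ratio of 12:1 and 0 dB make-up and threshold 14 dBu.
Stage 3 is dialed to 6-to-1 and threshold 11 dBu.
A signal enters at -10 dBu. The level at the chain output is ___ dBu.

Stage 1: -10 dBu is 6 dB over -16 dBu; at 6:1 that becomes 1 dB over, giving -15 dBu.
Stage 2: -15 dBu is at or below the 14 dBu threshold — no compression; output -15 dBu.
Stage 3: -15 dBu is at or below the 11 dBu threshold — no compression; output -15 dBu.

-15 dBu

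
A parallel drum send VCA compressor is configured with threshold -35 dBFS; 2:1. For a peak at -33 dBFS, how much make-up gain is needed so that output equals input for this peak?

The peak compresses to -35 + 2/2 = -34 dBFS.
To reach -33 dBFS requires -33 − (-34) = 1 dB of make-up.

1 dB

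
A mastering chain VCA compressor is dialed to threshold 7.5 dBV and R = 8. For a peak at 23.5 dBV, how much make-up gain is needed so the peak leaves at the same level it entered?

The peak compresses to 7.5 + 16/8 = 9.5 dBV.
To reach 23.5 dBV requires 23.5 − 9.5 = 14 dB of make-up.

14 dB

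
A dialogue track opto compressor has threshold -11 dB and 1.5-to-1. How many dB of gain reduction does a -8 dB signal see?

-8 dB exceeds the threshold by 3 dB.
After 1.5:1 compression the overshoot becomes 3/1.5 = 2 dB.
Gain reduction = 3 − 2 = 1 dB.

1 dB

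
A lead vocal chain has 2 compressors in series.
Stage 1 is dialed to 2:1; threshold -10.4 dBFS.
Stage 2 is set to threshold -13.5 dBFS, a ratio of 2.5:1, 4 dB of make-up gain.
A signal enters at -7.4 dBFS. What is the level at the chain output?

Stage 1: -7.4 dBFS is 3 dB over -10.4 dBFS; at 2:1 that becomes 1.5 dB over, giving -8.9 dBFS.
Stage 2: 4.6 dB above -13.5 dBFS, reduced 2.5:1 to 1.84 dB above → -11.66 dBFS; +4 dB make-up → -7.66 dBFS.

-7.66 dBFS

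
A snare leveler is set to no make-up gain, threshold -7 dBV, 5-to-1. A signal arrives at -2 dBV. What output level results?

-6 dBV

-2 dBV sits 5 dB over threshold.
At 5:1 the overshoot is divided by 5, leaving 1 dB above threshold.
That puts the output at -6 dBV.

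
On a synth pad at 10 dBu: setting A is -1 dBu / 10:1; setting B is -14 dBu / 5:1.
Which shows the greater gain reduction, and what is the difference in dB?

A: GR = 11 − 11/10 = 9.9 dB.
B: GR = 24 − 24/5 = 19.2 dB.
Difference: 9.3 dB in favour of B.

B, by 9.3 dB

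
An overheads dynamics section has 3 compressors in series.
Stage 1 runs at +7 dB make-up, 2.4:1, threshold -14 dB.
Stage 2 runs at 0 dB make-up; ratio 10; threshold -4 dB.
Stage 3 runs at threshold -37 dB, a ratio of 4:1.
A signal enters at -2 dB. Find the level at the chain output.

Stage 1: -2 dB is 12 dB over -14 dB; at 2.4:1 that becomes 5 dB over, giving -9 dB; +7 dB make-up → -2 dB.
Stage 2: overshoot 2 dB → 2/10 = 0.2 dB → -3.8 dB.
Stage 3: 33.2 dB above -37 dB, reduced 4:1 to 8.3 dB above → -28.7 dB.

-28.7 dB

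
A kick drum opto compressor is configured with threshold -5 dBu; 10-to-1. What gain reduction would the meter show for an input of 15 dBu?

Overshoot = 15 − (-5) = 20 dB.
A 10:1 ratio leaves 2 dB of that excess.
Gain reduction = 20 − 2 = 18 dB.

18 dB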